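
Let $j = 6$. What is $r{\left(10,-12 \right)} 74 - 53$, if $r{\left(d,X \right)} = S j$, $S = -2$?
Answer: $-941$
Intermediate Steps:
$r{\left(d,X \right)} = -12$ ($r{\left(d,X \right)} = \left(-2\right) 6 = -12$)
$r{\left(10,-12 \right)} 74 - 53 = \left(-12\right) 74 - 53 = -888 - 53 = -941$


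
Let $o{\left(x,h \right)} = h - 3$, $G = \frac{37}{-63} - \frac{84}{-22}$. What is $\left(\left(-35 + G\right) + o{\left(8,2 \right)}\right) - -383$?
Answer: $\frac{242710}{693} \approx 350.23$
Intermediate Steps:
$G = \frac{2239}{693}$ ($G = 37 \left(- \frac{1}{63}\right) - - \frac{42}{11} = - \frac{37}{63} + \frac{42}{11} = \frac{2239}{693} \approx 3.2309$)
$o{\left(x,h \right)} = -3 + h$ ($o{\left(x,h \right)} = h - 3 = -3 + h$)
$\left(\left(-35 + G\right) + o{\left(8,2 \right)}\right) - -383 = \left(\left(-35 + \frac{2239}{693}\right) + \left(-3 + 2\right)\right) - -383 = \left(- \frac{22016}{693} - 1\right) + 383 = - \frac{22709}{693} + 383 = \frac{242710}{693}$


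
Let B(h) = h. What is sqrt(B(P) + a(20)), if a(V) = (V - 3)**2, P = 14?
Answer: sqrt(303) ≈ 17.407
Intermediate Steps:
a(V) = (-3 + V)**2
sqrt(B(P) + a(20)) = sqrt(14 + (-3 + 20)**2) = sqrt(14 + 17**2) = sqrt(14 + 289) = sqrt(303)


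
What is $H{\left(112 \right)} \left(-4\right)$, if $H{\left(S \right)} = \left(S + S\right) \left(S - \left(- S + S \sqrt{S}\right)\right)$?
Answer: $-200704 + 401408 \sqrt{7} \approx 8.6132 \cdot 10^{5}$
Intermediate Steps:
$H{\left(S \right)} = 2 S \left(- S^{\frac{3}{2}} + 2 S\right)$ ($H{\left(S \right)} = 2 S \left(S - \left(S^{\frac{3}{2}} - S\right)\right) = 2 S \left(- S^{\frac{3}{2}} + 2 S\right)$)
$H{\left(112 \right)} \left(-4\right) = \left(- 2 \cdot 112^{\frac{5}{2}} + 4 \cdot 112^{2}\right) \left(-4\right) = \left(- 2 \cdot 50176 \sqrt{7} + 4 \cdot 12544\right) \left(-4\right) = \left(- 100352 \sqrt{7} + 50176\right) \left(-4\right) = \left(50176 - 100352 \sqrt{7}\right) \left(-4\right) = -200704 + 401408 \sqrt{7}$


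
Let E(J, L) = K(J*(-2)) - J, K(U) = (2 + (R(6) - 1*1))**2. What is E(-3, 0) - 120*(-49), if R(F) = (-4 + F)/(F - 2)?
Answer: 23541/4 ≈ 5885.3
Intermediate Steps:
R(F) = (-4 + F)/(-2 + F)
K(U) = 9/4 (K(U) = (2 + ((-4 + 6)/(-2 + 6) - 1*1))**2 = (2 + (2/4 - 1))**2 = (2 + ((1/4)*2 - 1))**2 = (2 + (1/2 - 1))**2 = (2 - 1/2)**2 = (3/2)**2 = 9/4)
E(J, L) = 9/4 - J
E(-3, 0) - 120*(-49) = (9/4 - 1*(-3)) - 120*(-49) = (9/4 + 3) + 5880 = 21/4 + 5880 = 23541/4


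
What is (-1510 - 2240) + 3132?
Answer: -618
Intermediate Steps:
(-1510 - 2240) + 3132 = -3750 + 3132 = -618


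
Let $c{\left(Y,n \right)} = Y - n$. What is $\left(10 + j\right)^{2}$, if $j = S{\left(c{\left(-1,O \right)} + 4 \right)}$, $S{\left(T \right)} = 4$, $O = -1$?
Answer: $196$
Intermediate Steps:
$j = 4$
$\left(10 + j\right)^{2} = \left(10 + 4\right)^{2} = 14^{2} = 196$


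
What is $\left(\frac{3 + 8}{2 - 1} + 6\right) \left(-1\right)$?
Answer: $-17$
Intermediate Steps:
$\left(\frac{3 + 8}{2 - 1} + 6\right) \left(-1\right) = \left(\frac{11}{1} + 6\right) \left(-1\right) = \left(11 \cdot 1 + 6\right) \left(-1\right) = \left(11 + 6\right) \left(-1\right) = 17 \left(-1\right) = -17$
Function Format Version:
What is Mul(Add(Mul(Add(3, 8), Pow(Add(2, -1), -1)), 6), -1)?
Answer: -17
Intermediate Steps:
Mul(Add(Mul(Add(3, 8), Pow(Add(2, -1), -1)), 6), -1) = Mul(Add(Mul(11, Pow(1, -1)), 6), -1) = Mul(Add(Mul(11, 1), 6), -1) = Mul(Add(11, 6), -1) = Mul(17, -1) = -17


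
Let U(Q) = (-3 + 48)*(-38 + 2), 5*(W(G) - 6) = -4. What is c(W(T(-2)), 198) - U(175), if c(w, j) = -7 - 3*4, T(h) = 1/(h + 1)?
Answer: 1601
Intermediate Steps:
T(h) = 1/(1 + h)
W(G) = 26/5 (W(G) = 6 + (⅕)*(-4) = 6 - ⅘ = 26/5)
c(w, j) = -19 (c(w, j) = -7 - 12 = -19)
U(Q) = -1620 (U(Q) = 45*(-36) = -1620)
c(W(T(-2)), 198) - U(175) = -19 - 1*(-1620) = -19 + 1620 = 1601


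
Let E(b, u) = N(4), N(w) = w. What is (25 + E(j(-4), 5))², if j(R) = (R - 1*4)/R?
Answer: 841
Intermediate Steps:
j(R) = (-4 + R)/R (j(R) = (R - 4)/R = (-4 + R)/R)
E(b, u) = 4
(25 + E(j(-4), 5))² = (25 + 4)² = 29² = 841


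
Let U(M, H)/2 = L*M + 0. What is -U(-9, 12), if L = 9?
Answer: 162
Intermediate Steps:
U(M, H) = 18*M (U(M, H) = 2*(9*M + 0) = 2*(9*M) = 18*M)
-U(-9, 12) = -18*(-9) = -1*(-162) = 162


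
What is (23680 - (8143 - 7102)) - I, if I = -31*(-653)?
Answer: 2396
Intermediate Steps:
I = 20243
(23680 - (8143 - 7102)) - I = (23680 - (8143 - 7102)) - 1*20243 = (23680 - 1*1041) - 20243 = (23680 - 1041) - 20243 = 22639 - 20243 = 2396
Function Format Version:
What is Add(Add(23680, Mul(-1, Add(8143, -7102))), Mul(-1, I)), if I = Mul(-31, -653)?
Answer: 2396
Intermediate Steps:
I = 20243
Add(Add(23680, Mul(-1, Add(8143, -7102))), Mul(-1, I)) = Add(Add(23680, Mul(-1, Add(8143, -7102))), Mul(-1, 20243)) = Add(Add(23680, Mul(-1, 1041)), -20243) = Add(Add(23680, -1041), -20243) = Add(22639, -20243) = 2396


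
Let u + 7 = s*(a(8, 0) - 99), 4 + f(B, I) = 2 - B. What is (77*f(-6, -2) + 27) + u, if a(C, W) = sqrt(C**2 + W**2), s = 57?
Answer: -4859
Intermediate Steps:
f(B, I) = -2 - B (f(B, I) = -4 + (2 - B) = -2 - B)
u = -5194 (u = -7 + 57*(sqrt(8**2 + 0**2) - 99) = -7 + 57*(sqrt(64 + 0) - 99) = -7 + 57*(sqrt(64) - 99) = -7 + 57*(8 - 99) = -7 + 57*(-91) = -7 - 5187 = -5194)
(77*f(-6, -2) + 27) + u = (77*(-2 - 1*(-6)) + 27) - 5194 = (77*(-2 + 6) + 27) - 5194 = (77*4 + 27) - 5194 = (308 + 27) - 5194 = 335 - 5194 = -4859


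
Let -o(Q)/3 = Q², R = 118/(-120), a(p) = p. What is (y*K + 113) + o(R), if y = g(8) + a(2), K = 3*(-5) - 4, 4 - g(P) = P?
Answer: 177719/1200 ≈ 148.10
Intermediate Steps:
g(P) = 4 - P
K = -19 (K = -15 - 4 = -19)
R = -59/60 (R = 118*(-1/120) = -59/60 ≈ -0.98333)
o(Q) = -3*Q²
y = -2 (y = (4 - 1*8) + 2 = (4 - 8) + 2 = -4 + 2 = -2)
(y*K + 113) + o(R) = (-2*(-19) + 113) - 3*(-59/60)² = (38 + 113) - 3*3481/3600 = 151 - 3481/1200 = 177719/1200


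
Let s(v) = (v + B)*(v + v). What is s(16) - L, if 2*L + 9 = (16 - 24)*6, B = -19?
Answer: -135/2 ≈ -67.500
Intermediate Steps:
s(v) = 2*v*(-19 + v) (s(v) = (v - 19)*(v + v) = (-19 + v)*(2*v) = 2*v*(-19 + v))
L = -57/2 (L = -9/2 + ((16 - 24)*6)/2 = -9/2 + (-8*6)/2 = -9/2 + (½)*(-48) = -9/2 - 24 = -57/2 ≈ -28.500)
s(16) - L = 2*16*(-19 + 16) - 1*(-57/2) = 2*16*(-3) + 57/2 = -96 + 57/2 = -135/2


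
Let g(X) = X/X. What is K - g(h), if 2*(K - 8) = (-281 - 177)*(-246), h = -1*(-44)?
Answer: 56341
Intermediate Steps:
h = 44
g(X) = 1
K = 56342 (K = 8 + ((-281 - 177)*(-246))/2 = 8 + (-458*(-246))/2 = 8 + (½)*112668 = 8 + 56334 = 56342)
K - g(h) = 56342 - 1*1 = 56342 - 1 = 56341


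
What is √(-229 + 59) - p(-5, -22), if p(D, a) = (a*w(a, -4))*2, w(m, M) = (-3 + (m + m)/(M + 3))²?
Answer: 73964 + I*√170 ≈ 73964.0 + 13.038*I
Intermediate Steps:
w(m, M) = (-3 + 2*m/(3 + M))² (w(m, M) = (-3 + (2*m)/(3 + M))² = (-3 + 2*m/(3 + M))²)
p(D, a) = 2*a*(-3 - 2*a)² (p(D, a) = (a*((9 - 2*a + 3*(-4))²/(3 - 4)²))*2 = (a*((9 - 2*a - 12)²/(-1)²))*2 = (a*(1*(-3 - 2*a)²))*2 = (a*(-3 - 2*a)²)*2 = 2*a*(-3 - 2*a)²)
√(-229 + 59) - p(-5, -22) = √(-229 + 59) - 2*(-22)*(3 + 2*(-22))² = √(-170) - 2*(-22)*(3 - 44)² = I*√170 - 2*(-22)*(-41)² = I*√170 - 2*(-22)*1681 = I*√170 - 1*(-73964) = I*√170 + 73964 = 73964 + I*√170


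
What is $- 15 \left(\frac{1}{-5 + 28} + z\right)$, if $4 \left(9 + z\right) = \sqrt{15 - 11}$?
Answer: $\frac{5835}{46} \approx 126.85$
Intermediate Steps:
$z = - \frac{17}{2}$ ($z = -9 + \frac{\sqrt{15 - 11}}{4} = -9 + \frac{\sqrt{4}}{4} = -9 + \frac{1}{4} \cdot 2 = -9 + \frac{1}{2} = - \frac{17}{2} \approx -8.5$)
$- 15 \left(\frac{1}{-5 + 28} + z\right) = - 15 \left(\frac{1}{-5 + 28} - \frac{17}{2}\right) = - 15 \left(\frac{1}{23} - \frac{17}{2}\right) = \left(-15\right) \left(- \frac{389}{46}\right) = \frac{5835}{46}$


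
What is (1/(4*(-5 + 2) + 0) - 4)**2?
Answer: 2401/144 ≈ 16.674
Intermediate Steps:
(1/(4*(-5 + 2) + 0) - 4)**2 = (1/(4*(-3) + 0) - 4)**2 = (1/(-12 + 0) - 4)**2 = (1/(-12) - 4)**2 = (-1/12 - 4)**2 = (-49/12)**2 = 2401/144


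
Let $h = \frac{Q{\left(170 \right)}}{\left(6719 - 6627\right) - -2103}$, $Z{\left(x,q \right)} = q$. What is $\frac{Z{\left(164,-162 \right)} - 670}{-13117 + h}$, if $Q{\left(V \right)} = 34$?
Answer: $\frac{1826240}{28791781} \approx 0.063429$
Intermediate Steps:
$h = \frac{34}{2195}$ ($h = \frac{34}{\left(6719 - 6627\right) - -2103} = \frac{34}{92 + 2103} = \frac{34}{2195} \approx 0.01549$)
$\frac{Z{\left(164,-162 \right)} - 670}{-13117 + h} = \frac{-162 - 670}{-13117 + \frac{34}{2195}} = - \frac{832}{- \frac{28791781}{2195}} = \left(-832\right) \left(- \frac{2195}{28791781}\right) = \frac{1826240}{28791781}$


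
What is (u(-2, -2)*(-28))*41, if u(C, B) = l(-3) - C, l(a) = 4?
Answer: -6888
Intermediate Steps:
u(C, B) = 4 - C
(u(-2, -2)*(-28))*41 = ((4 - 1*(-2))*(-28))*41 = ((4 + 2)*(-28))*41 = (6*(-28))*41 = -168*41 = -6888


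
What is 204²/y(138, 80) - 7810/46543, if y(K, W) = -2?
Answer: -968474554/46543 ≈ -20808.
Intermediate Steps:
204²/y(138, 80) - 7810/46543 = 204²/(-2) - 7810/46543 = 41616*(-½) - 7810*1/46543 = -20808 - 7810/46543 = -968474554/46543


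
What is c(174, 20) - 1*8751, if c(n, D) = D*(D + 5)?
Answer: -8251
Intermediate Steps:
c(n, D) = D*(5 + D)
c(174, 20) - 1*8751 = 20*(5 + 20) - 1*8751 = 20*25 - 8751 = 500 - 8751 = -8251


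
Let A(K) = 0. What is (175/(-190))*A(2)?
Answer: 0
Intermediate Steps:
(175/(-190))*A(2) = (175/(-190))*0 = (175*(-1/190))*0 = -35/38*0 = 0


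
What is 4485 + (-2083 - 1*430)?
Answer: 1972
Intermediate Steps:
4485 + (-2083 - 1*430) = 4485 + (-2083 - 430) = 4485 - 2513 = 1972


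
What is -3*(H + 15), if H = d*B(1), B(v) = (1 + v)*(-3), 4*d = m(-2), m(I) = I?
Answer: -54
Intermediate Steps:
d = -½ (d = (¼)*(-2) = -½ ≈ -0.50000)
B(v) = -3 - 3*v
H = 3 (H = -(-3 - 3*1)/2 = -(-3 - 3)/2 = -½*(-6) = 3)
-3*(H + 15) = -3*(3 + 15) = -3*18 = -54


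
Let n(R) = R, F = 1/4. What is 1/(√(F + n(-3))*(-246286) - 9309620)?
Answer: I/(-9309620*I + 123143*√11) ≈ -1.0721e-7 + 4.7033e-9*I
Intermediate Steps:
F = ¼ ≈ 0.25000
1/(√(F + n(-3))*(-246286) - 9309620) = 1/(√(¼ - 3)*(-246286) - 9309620) = 1/(√(-11/4)*(-246286) - 9309620) = 1/((I*√11/2)*(-246286) - 9309620) = 1/(-123143*I*√11 - 9309620) = 1/(-9309620 - 123143*I*√11)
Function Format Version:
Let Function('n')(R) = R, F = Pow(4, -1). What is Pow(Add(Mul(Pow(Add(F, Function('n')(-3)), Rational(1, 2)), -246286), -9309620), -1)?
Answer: Mul(I, Pow(Add(Mul(-9309620, I), Mul(123143, Pow(11, Rational(1, 2)))), -1)) ≈ Add(-1.0721e-7, Mul(4.7033e-9, I))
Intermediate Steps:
F = Rational(1, 4) ≈ 0.25000
Pow(Add(Mul(Pow(Add(F, Function('n')(-3)), Rational(1, 2)), -246286), -9309620), -1) = Pow(Add(Mul(Pow(Add(Rational(1, 4), -3), Rational(1, 2)), -246286), -9309620), -1) = Pow(Add(Mul(Pow(Rational(-11, 4), Rational(1, 2)), -246286), -9309620), -1) = Pow(Add(Mul(Mul(Rational(1, 2), I, Pow(11, Rational(1, 2))), -246286), -9309620), -1) = Pow(Add(Mul(-123143, I, Pow(11, Rational(1, 2))), -9309620), -1) = Pow(Add(-9309620, Mul(-123143, I, Pow(11, Rational(1, 2)))), -1)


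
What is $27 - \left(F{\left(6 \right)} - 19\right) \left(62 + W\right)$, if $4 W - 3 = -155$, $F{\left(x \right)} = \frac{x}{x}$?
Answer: $459$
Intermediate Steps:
$F{\left(x \right)} = 1$
$W = -38$ ($W = \frac{3}{4} + \frac{1}{4} \left(-155\right) = \frac{3}{4} - \frac{155}{4} = -38$)
$27 - \left(F{\left(6 \right)} - 19\right) \left(62 + W\right) = 27 - \left(1 - 19\right) \left(62 - 38\right) = 27 - \left(-18\right) 24 = 27 - -432 = 27 + 432 = 459$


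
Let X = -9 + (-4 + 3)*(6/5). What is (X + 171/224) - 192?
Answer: -225609/1120 ≈ -201.44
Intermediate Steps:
X = -51/5 (X = -9 - 6/5 = -51/5 ≈ -10.200)
(X + 171/224) - 192 = (-51/5 + 171/224) - 192 = -10569/1120 - 192 = -225609/1120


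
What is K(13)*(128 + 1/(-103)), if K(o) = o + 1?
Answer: 184562/103 ≈ 1791.9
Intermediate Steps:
K(o) = 1 + o
K(13)*(128 + 1/(-103)) = (1 + 13)*(128 + 1/(-103)) = 14*(128 - 1/103) = 14*(13183/103) = 184562/103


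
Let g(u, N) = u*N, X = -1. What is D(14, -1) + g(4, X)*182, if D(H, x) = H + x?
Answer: -715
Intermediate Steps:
g(u, N) = N*u
D(14, -1) + g(4, X)*182 = (14 - 1) - 1*4*182 = 13 - 4*182 = 13 - 728 = -715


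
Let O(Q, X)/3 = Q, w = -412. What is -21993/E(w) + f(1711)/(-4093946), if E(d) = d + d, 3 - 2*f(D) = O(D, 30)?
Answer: 45020133969/1686705752 ≈ 26.691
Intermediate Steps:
O(Q, X) = 3*Q
f(D) = 3/2 - 3*D/2
E(d) = 2*d
-21993/E(w) + f(1711)/(-4093946) = -21993/(2*(-412)) + (3/2 - 3/2*1711)/(-4093946) = -21993/(-824) + (3/2 - 5133/2)*(-1/4093946) = -21993*(-1/824) - 2565*(-1/4093946) = 21993/824 + 2565/4093946 = 45020133969/1686705752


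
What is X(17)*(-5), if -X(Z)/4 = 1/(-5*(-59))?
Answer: 4/59 ≈ 0.067797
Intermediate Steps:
X(Z) = -4/295 (X(Z) = -4/((-5*(-59))) = -4/295)
X(17)*(-5) = -4/295*(-5) = 4/59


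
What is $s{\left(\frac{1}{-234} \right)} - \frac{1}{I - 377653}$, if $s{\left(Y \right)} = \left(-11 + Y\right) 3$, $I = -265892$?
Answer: $- \frac{552376099}{16732170} \approx -33.013$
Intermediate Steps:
$s{\left(Y \right)} = -33 + 3 Y$
$s{\left(\frac{1}{-234} \right)} - \frac{1}{I - 377653} = \left(-33 + \frac{3}{-234}\right) - \frac{1}{-265892 - 377653} = \left(-33 + 3 \left(- \frac{1}{234}\right)\right) - \frac{1}{-643545} = \left(-33 - \frac{1}{78}\right) - - \frac{1}{643545} = - \frac{2575}{78} + \frac{1}{643545} = - \frac{552376099}{16732170}$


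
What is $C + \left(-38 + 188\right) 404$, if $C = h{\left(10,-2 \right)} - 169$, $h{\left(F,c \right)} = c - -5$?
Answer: $60434$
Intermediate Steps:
$h{\left(F,c \right)} = 5 + c$ ($h{\left(F,c \right)} = c + 5 = 5 + c$)
$C = -166$ ($C = \left(5 - 2\right) - 169 = 3 - 169 = -166$)
$C + \left(-38 + 188\right) 404 = -166 + \left(-38 + 188\right) 404 = -166 + 150 \cdot 404 = -166 + 60600 = 60434$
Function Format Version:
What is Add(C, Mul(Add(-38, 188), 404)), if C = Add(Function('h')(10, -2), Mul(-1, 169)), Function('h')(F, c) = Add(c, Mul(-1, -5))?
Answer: 60434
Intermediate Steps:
Function('h')(F, c) = Add(5, c) (Function('h')(F, c) = Add(c, 5) = Add(5, c))
C = -166 (C = Add(Add(5, -2), Mul(-1, 169)) = Add(3, -169) = -166)
Add(C, Mul(Add(-38, 188), 404)) = Add(-166, Mul(Add(-38, 188), 404)) = Add(-166, Mul(150, 404)) = Add(-166, 60600) = 60434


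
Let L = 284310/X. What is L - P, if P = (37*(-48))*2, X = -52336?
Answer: 92806581/26168 ≈ 3546.6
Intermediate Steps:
P = -3552 (P = -1776*2 = -3552)
L = -142155/26168 (L = 284310/(-52336) = 284310*(-1/52336) = -142155/26168 ≈ -5.4324)
L - P = -142155/26168 - 1*(-3552) = -142155/26168 + 3552 = 92806581/26168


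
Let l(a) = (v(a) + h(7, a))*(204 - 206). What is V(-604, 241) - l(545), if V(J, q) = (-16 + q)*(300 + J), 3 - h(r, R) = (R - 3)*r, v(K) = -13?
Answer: -76008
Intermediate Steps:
h(r, R) = 3 - r*(-3 + R) (h(r, R) = 3 - (R - 3)*r = 3 - (-3 + R)*r = 3 - r*(-3 + R))
l(a) = -22 + 14*a (l(a) = (-13 + (3 + 3*7 - 1*a*7))*(204 - 206) = (-13 + (3 + 21 - 7*a))*(-2) = (-13 + (24 - 7*a))*(-2) = (11 - 7*a)*(-2) = -22 + 14*a)
V(-604, 241) - l(545) = (-4800 - 16*(-604) + 300*241 - 604*241) - (-22 + 14*545) = (-4800 + 9664 + 72300 - 145564) - (-22 + 7630) = -68400 - 1*7608 = -68400 - 7608 = -76008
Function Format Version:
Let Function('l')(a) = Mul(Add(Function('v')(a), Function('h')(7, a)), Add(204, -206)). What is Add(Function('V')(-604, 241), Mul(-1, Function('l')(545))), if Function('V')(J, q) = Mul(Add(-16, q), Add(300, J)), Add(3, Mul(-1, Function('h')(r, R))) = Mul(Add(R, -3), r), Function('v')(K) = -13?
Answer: -76008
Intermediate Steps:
Function('h')(r, R) = Add(3, Mul(-1, r, Add(-3, R))) (Function('h')(r, R) = Add(3, Mul(-1, Mul(Add(R, -3), r))) = Add(3, Mul(-1, Mul(Add(-3, R), r))) = Add(3, Mul(-1, Mul(r, Add(-3, R)))) = Add(3, Mul(-1, r, Add(-3, R))))
Function('l')(a) = Add(-22, Mul(14, a)) (Function('l')(a) = Mul(Add(-13, Add(3, Mul(3, 7), Mul(-1, a, 7))), Add(204, -206)) = Mul(Add(-13, Add(3, 21, Mul(-7, a))), -2) = Mul(Add(-13, Add(24, Mul(-7, a))), -2) = Mul(Add(11, Mul(-7, a)), -2) = Add(-22, Mul(14, a)))
Add(Function('V')(-604, 241), Mul(-1, Function('l')(545))) = Add(Add(-4800, Mul(-16, -604), Mul(300, 241), Mul(-604, 241)), Mul(-1, Add(-22, Mul(14, 545)))) = Add(Add(-4800, 9664, 72300, -145564), Mul(-1, Add(-22, 7630))) = Add(-68400, Mul(-1, 7608)) = Add(-68400, -7608) = -76008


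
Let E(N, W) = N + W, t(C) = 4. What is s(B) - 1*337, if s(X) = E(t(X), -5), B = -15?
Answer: -338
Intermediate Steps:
s(X) = -1 (s(X) = 4 - 5 = -1)
s(B) - 1*337 = -1 - 1*337 = -1 - 337 = -338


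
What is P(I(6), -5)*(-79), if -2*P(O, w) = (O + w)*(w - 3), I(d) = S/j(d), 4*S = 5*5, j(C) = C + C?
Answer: 16985/12 ≈ 1415.4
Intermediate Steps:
j(C) = 2*C
S = 25/4 (S = (5*5)/4 = (¼)*25 = 25/4 ≈ 6.2500)
I(d) = 25/(8*d) (I(d) = 25/(4*((2*d))) = 25*(1/(2*d))/4 = 25/(8*d))
P(O, w) = -(-3 + w)*(O + w)/2 (P(O, w) = -(O + w)*(w - 3)/2 = -(O + w)*(-3 + w)/2 = -(-3 + w)*(O + w)/2)
P(I(6), -5)*(-79) = (-½*(-5)² + 3*((25/8)/6)/2 + (3/2)*(-5) - ½*(25/8)/6*(-5))*(-79) = (-½*25 + 3*((25/8)*(⅙))/2 - 15/2 - ½*(25/8)*(⅙)*(-5))*(-79) = (-25/2 + (3/2)*(25/48) - 15/2 - ½*25/48*(-5))*(-79) = (-25/2 + 25/32 - 15/2 + 125/96)*(-79) = -215/12*(-79) = 16985/12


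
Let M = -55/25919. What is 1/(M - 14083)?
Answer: -25919/365017332 ≈ -7.1008e-5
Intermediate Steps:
M = -55/25919 (M = -55*1/25919 = -55/25919 ≈ -0.0021220)
1/(M - 14083) = 1/(-55/25919 - 14083) = 1/(-365017332/25919) = -25919/365017332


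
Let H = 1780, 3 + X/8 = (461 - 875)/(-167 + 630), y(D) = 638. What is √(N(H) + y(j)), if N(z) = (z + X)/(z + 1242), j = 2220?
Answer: 2*√78134952276714/699593 ≈ 25.270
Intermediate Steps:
X = -14424/463 (X = -24 + 8*((461 - 875)/(-167 + 630)) = -24 + 8*(-414/463) = -24 - 3312/463 = -14424/463 ≈ -31.153)
N(z) = (-14424/463 + z)/(1242 + z) (N(z) = (z - 14424/463)/(z + 1242) = (-14424/463 + z)/(1242 + z))
√(N(H) + y(j)) = √((-14424/463 + 1780)/(1242 + 1780) + 638) = √((809716/463)/3022 + 638) = √((1/3022)*(809716/463) + 638) = √(404858/699593 + 638) = √(446745192/699593) = 2*√78134952276714/699593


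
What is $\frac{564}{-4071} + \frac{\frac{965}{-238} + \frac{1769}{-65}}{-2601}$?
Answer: $- \frac{2302733227}{18200748930} \approx -0.12652$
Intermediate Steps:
$\frac{564}{-4071} + \frac{\frac{965}{-238} + \frac{1769}{-65}}{-2601} = 564 \left(- \frac{1}{4071}\right) + \left(965 \left(- \frac{1}{238}\right) + 1769 \left(- \frac{1}{65}\right)\right) \left(- \frac{1}{2601}\right) = - \frac{188}{1357} + \left(- \frac{965}{238} - \frac{1769}{65}\right) \left(- \frac{1}{2601}\right) = - \frac{188}{1357} - - \frac{161249}{13412490} = - \frac{188}{1357} + \frac{161249}{13412490} = - \frac{2302733227}{18200748930}$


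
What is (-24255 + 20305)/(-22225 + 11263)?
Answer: 1975/5481 ≈ 0.36034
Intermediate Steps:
(-24255 + 20305)/(-22225 + 11263) = -3950/(-10962) = -3950*(-1/10962) = 1975/5481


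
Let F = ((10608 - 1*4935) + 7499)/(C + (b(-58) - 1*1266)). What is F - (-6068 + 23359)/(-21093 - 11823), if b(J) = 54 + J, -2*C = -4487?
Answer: 100089409/7120828 ≈ 14.056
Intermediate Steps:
C = 4487/2 (C = -½*(-4487) = 4487/2 ≈ 2243.5)
F = 26344/1947 (F = ((10608 - 1*4935) + 7499)/(4487/2 + ((54 - 58) - 1*1266)) = ((10608 - 4935) + 7499)/(4487/2 + (-4 - 1266)) = (5673 + 7499)/(4487/2 - 1270) = 13172/(1947/2) = 13172*(2/1947) = 26344/1947 ≈ 13.531)
F - (-6068 + 23359)/(-21093 - 11823) = 26344/1947 - (-6068 + 23359)/(-21093 - 11823) = 26344/1947 - 17291/(-32916) = 26344/1947 - 17291*(-1)/32916 = 26344/1947 - 1*(-17291/32916) = 26344/1947 + 17291/32916 = 100089409/7120828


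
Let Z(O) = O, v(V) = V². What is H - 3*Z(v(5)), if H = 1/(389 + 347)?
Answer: -55199/736 ≈ -74.999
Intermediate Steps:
H = 1/736 ≈ 0.0013587
H - 3*Z(v(5)) = 1/736 - 3*5² = 1/736 - 3*25 = 1/736 - 75 = -55199/736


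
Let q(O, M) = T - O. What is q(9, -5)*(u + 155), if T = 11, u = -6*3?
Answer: 274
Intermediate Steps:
u = -18
q(O, M) = 11 - O
q(9, -5)*(u + 155) = (11 - 1*9)*(-18 + 155) = (11 - 9)*137 = 2*137 = 274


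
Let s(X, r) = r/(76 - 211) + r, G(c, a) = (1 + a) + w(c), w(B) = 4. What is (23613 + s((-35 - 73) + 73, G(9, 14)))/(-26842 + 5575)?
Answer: -3190301/2871045 ≈ -1.1112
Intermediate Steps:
G(c, a) = 5 + a (G(c, a) = (1 + a) + 4 = 5 + a)
s(X, r) = 134*r/135 (s(X, r) = r/(-135) + r = -r/135 + r = 134*r/135)
(23613 + s((-35 - 73) + 73, G(9, 14)))/(-26842 + 5575) = (23613 + 134*(5 + 14)/135)/(-26842 + 5575) = (23613 + (134/135)*19)/(-21267) = (23613 + 2546/135)*(-1/21267) = (3190301/135)*(-1/21267) = -3190301/2871045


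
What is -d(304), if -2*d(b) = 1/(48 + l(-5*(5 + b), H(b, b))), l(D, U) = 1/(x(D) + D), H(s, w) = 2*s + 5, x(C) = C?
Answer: 1545/148319 ≈ 0.010417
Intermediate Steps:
H(s, w) = 5 + 2*s
l(D, U) = 1/(2*D) (l(D, U) = 1/(D + D) = 1/(2*D))
d(b) = -1/(2*(48 + 1/(2*(-25 - 5*b)))) (d(b) = -1/(2*(48 + 1/(2*((-5*(5 + b)))))) = -1/(2*(48 + 1/(2*(-25 - 5*b)))))
-d(304) = -5*(-5 - 1*304)/(2399 + 480*304) = -5*(-5 - 304)/(2399 + 145920) = -5*(-309)/148319 = -1*(-1545/148319) = 1545/148319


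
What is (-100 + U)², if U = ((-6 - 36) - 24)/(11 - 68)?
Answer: 3526884/361 ≈ 9769.8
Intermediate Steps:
U = 22/19 (U = (-42 - 24)/(-57) = -66*(-1/57) = 22/19 ≈ 1.1579)
(-100 + U)² = (-100 + 22/19)² = (-1878/19)² = 3526884/361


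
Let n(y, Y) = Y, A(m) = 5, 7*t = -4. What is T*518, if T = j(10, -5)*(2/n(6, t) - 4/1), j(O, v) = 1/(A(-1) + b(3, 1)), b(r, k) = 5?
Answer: -777/2 ≈ -388.50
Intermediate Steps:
t = -4/7 (t = (⅐)*(-4) = -4/7 ≈ -0.57143)
j(O, v) = ⅒ (j(O, v) = 1/(5 + 5) = 1/10 = ⅒)
T = -¾ (T = (2/(-4/7) - 4/1)/10 = (2*(-7/4) - 4*1)/10 = (-7/2 - 4)/10 = (⅒)*(-15/2) = -¾ ≈ -0.75000)
T*518 = -¾*518 = -777/2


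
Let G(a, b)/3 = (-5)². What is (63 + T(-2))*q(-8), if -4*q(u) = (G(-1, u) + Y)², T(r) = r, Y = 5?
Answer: -97600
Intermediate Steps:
G(a, b) = 75 (G(a, b) = 3*(-5)² = 3*25 = 75)
q(u) = -1600 (q(u) = -(75 + 5)²/4 = -¼*80² = -¼*6400 = -1600)
(63 + T(-2))*q(-8) = (63 - 2)*(-1600) = 61*(-1600) = -97600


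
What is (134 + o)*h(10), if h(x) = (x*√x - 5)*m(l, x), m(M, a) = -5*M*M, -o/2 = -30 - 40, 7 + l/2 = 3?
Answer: 438400 - 876800*√10 ≈ -2.3343e+6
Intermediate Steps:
l = -8 (l = -14 + 2*3 = -14 + 6 = -8)
o = 140 (o = -2*(-30 - 40) = -2*(-70) = 140)
m(M, a) = -5*M²
h(x) = 1600 - 320*x^(3/2) (h(x) = (x*√x - 5)*(-5*(-8)²) = (x^(3/2) - 5)*(-5*64) = (-5 + x^(3/2))*(-320) = 1600 - 320*x^(3/2))
(134 + o)*h(10) = (134 + 140)*(1600 - 3200*√10) = 274*(1600 - 3200*√10) = 438400 - 876800*√10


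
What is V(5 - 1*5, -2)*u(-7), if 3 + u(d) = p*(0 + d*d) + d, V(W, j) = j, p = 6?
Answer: -568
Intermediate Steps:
u(d) = -3 + d + 6*d**2 (u(d) = -3 + (6*(0 + d*d) + d) = -3 + (6*(0 + d**2) + d) = -3 + (6*d**2 + d) = -3 + (d + 6*d**2) = -3 + d + 6*d**2)
V(5 - 1*5, -2)*u(-7) = -2*(-3 - 7 + 6*(-7)**2) = -2*(-3 - 7 + 6*49) = -2*(-3 - 7 + 294) = -2*284 = -568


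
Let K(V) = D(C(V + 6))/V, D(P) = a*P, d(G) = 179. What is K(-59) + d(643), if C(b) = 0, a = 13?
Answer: 179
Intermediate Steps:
D(P) = 13*P
K(V) = 0 (K(V) = (13*0)/V = 0/V = 0)
K(-59) + d(643) = 0 + 179 = 179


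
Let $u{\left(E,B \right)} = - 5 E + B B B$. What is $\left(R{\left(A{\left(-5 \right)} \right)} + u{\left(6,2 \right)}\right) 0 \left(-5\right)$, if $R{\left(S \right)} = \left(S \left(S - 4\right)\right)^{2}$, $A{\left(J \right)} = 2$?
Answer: $0$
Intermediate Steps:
$u{\left(E,B \right)} = B^{3} - 5 E$ ($u{\left(E,B \right)} = - 5 E + B^{2} B = - 5 E + B^{3} = B^{3} - 5 E$)
$R{\left(S \right)} = S^{2} \left(-4 + S\right)^{2}$ ($R{\left(S \right)} = \left(S \left(-4 + S\right)\right)^{2} = S^{2} \left(-4 + S\right)^{2}$)
$\left(R{\left(A{\left(-5 \right)} \right)} + u{\left(6,2 \right)}\right) 0 \left(-5\right) = \left(2^{2} \left(-4 + 2\right)^{2} + \left(2^{3} - 30\right)\right) 0 \left(-5\right) = \left(4 \left(-2\right)^{2} + \left(8 - 30\right)\right) 0 = \left(4 \cdot 4 - 22\right) 0 = \left(16 - 22\right) 0 = \left(-6\right) 0 = 0$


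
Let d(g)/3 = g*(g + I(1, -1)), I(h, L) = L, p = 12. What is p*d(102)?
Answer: 370872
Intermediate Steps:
d(g) = 3*g*(-1 + g) (d(g) = 3*(g*(g - 1)) = 3*(g*(-1 + g)) = 3*g*(-1 + g))
p*d(102) = 12*(3*102*(-1 + 102)) = 12*(3*102*101) = 12*30906 = 370872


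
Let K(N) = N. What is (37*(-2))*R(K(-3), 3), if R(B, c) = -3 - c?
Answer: 444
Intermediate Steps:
(37*(-2))*R(K(-3), 3) = (37*(-2))*(-3 - 1*3) = -74*(-3 - 3) = -74*(-6) = 444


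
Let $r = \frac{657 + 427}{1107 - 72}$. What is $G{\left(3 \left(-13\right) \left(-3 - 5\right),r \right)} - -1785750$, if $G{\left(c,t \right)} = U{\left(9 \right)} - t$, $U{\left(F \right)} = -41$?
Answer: $\frac{1848207731}{1035} \approx 1.7857 \cdot 10^{6}$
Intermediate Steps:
$r = \frac{1084}{1035} \approx 1.0473$
$G{\left(c,t \right)} = -41 - t$
$G{\left(3 \left(-13\right) \left(-3 - 5\right),r \right)} - -1785750 = \left(-41 - \frac{1084}{1035}\right) - -1785750 = \left(-41 - \frac{1084}{1035}\right) + 1785750 = - \frac{43519}{1035} + 1785750 = \frac{1848207731}{1035}$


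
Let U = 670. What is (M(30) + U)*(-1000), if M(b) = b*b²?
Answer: -27670000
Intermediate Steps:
M(b) = b³
(M(30) + U)*(-1000) = (30³ + 670)*(-1000) = (27000 + 670)*(-1000) = 27670*(-1000) = -27670000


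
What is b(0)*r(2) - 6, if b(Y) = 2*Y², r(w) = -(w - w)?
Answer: -6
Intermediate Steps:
r(w) = 0 (r(w) = -1*0 = 0)
b(0)*r(2) - 6 = (2*0²)*0 - 6 = (2*0)*0 - 6 = 0*0 - 6 = 0 - 6 = -6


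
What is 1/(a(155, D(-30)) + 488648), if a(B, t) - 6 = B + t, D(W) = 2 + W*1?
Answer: 1/488781 ≈ 2.0459e-6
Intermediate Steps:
D(W) = 2 + W
a(B, t) = 6 + B + t (a(B, t) = 6 + (B + t) = 6 + B + t)
1/(a(155, D(-30)) + 488648) = 1/((6 + 155 + (2 - 30)) + 488648) = 1/((6 + 155 - 28) + 488648) = 1/(133 + 488648) = 1/488781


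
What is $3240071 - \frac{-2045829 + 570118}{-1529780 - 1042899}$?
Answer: $\frac{8335661144498}{2572679} \approx 3.2401 \cdot 10^{6}$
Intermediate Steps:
$3240071 - \frac{-2045829 + 570118}{-1529780 - 1042899} = 3240071 - - \frac{1475711}{-2572679} = 3240071 - \left(-1475711\right) \left(- \frac{1}{2572679}\right) = 3240071 - \frac{1475711}{2572679} = \frac{8335661144498}{2572679}$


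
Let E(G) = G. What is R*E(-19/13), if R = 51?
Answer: -969/13 ≈ -74.538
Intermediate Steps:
R*E(-19/13) = 51*(-19/13) = -969/13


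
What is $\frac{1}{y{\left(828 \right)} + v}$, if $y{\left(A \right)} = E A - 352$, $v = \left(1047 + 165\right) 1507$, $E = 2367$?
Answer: $\frac{1}{3786008} \approx 2.6413 \cdot 10^{-7}$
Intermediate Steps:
$v = 1826484$ ($v = 1212 \cdot 1507 = 1826484$)
$y{\left(A \right)} = -352 + 2367 A$ ($y{\left(A \right)} = 2367 A - 352 = -352 + 2367 A$)
$\frac{1}{y{\left(828 \right)} + v} = \frac{1}{\left(-352 + 2367 \cdot 828\right) + 1826484} = \frac{1}{\left(-352 + 1959876\right) + 1826484} = \frac{1}{1959524 + 1826484} = \frac{1}{3786008}$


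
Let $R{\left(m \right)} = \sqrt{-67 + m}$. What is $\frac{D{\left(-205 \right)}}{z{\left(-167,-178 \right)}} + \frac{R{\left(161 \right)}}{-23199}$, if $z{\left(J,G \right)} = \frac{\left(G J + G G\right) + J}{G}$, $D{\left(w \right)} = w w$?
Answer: $- \frac{7480450}{61243} - \frac{\sqrt{94}}{23199} \approx -122.14$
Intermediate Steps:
$D{\left(w \right)} = w^{2}$
$z{\left(J,G \right)} = \frac{J + G^{2} + G J}{G}$ ($z{\left(J,G \right)} = \frac{\left(G J + G^{2}\right) + J}{G} = \frac{\left(G^{2} + G J\right) + J}{G} = \frac{J + G^{2} + G J}{G}$)
$\frac{D{\left(-205 \right)}}{z{\left(-167,-178 \right)}} + \frac{R{\left(161 \right)}}{-23199} = \frac{\left(-205\right)^{2}}{-178 - 167 - \frac{167}{-178}} + \frac{\sqrt{-67 + 161}}{-23199} = \frac{42025}{-178 - 167 - - \frac{167}{178}} + \sqrt{94} \left(- \frac{1}{23199}\right) = \frac{42025}{-178 - 167 + \frac{167}{178}} - \frac{\sqrt{94}}{23199} = \frac{42025}{- \frac{61243}{178}} - \frac{\sqrt{94}}{23199} = 42025 \left(- \frac{178}{61243}\right) - \frac{\sqrt{94}}{23199} = - \frac{7480450}{61243} - \frac{\sqrt{94}}{23199}$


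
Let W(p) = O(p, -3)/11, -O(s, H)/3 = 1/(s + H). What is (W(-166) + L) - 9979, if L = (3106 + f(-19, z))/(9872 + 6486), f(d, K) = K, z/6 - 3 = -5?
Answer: -151725409609/15204761 ≈ -9978.8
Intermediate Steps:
z = -12 (z = 18 + 6*(-5) = 18 - 30 = -12)
O(s, H) = -3/(H + s) (O(s, H) = -3/(s + H) = -3/(H + s))
W(p) = -3/(11*(-3 + p)) (W(p) = -3/(-3 + p)/11 = -3/(-3 + p)*(1/11) = -3/(11*(-3 + p)))
L = 1547/8179 (L = (3106 - 12)/(9872 + 6486) = 3094/16358 = 3094*(1/16358) = 1547/8179 ≈ 0.18914)
(W(-166) + L) - 9979 = (-3/(-33 + 11*(-166)) + 1547/8179) - 9979 = (-3/(-33 - 1826) + 1547/8179) - 9979 = (-3/(-1859) + 1547/8179) - 9979 = (-3*(-1/1859) + 1547/8179) - 9979 = (3/1859 + 1547/8179) - 9979 = 2900410/15204761 - 9979 = -151725409609/15204761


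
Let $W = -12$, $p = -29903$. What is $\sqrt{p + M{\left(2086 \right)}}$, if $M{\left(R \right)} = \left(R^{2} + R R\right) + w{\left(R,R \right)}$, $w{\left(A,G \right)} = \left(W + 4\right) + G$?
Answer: $\sqrt{8674967} \approx 2945.3$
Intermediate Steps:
$w{\left(A,G \right)} = -8 + G$ ($w{\left(A,G \right)} = \left(-12 + 4\right) + G = -8 + G$)
$M{\left(R \right)} = -8 + R + 2 R^{2}$ ($M{\left(R \right)} = \left(R^{2} + R R\right) + \left(-8 + R\right) = \left(R^{2} + R^{2}\right) + \left(-8 + R\right) = 2 R^{2} + \left(-8 + R\right) = -8 + R + 2 R^{2}$)
$\sqrt{p + M{\left(2086 \right)}} = \sqrt{-29903 + \left(-8 + 2086 + 2 \cdot 2086^{2}\right)} = \sqrt{-29903 + \left(-8 + 2086 + 2 \cdot 4351396\right)} = \sqrt{-29903 + \left(-8 + 2086 + 8702792\right)} = \sqrt{-29903 + 8704870} = \sqrt{8674967}$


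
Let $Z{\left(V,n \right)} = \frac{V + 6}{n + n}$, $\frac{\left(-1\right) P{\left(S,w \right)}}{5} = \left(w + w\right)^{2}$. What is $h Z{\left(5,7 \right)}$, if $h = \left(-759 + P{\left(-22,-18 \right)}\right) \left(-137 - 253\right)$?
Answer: $\frac{15527655}{7} \approx 2.2182 \cdot 10^{6}$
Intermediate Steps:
$P{\left(S,w \right)} = - 20 w^{2}$ ($P{\left(S,w \right)} = - 5 \left(w + w\right)^{2} = - 5 \left(2 w\right)^{2} = - 5 \cdot 4 w^{2} = - 20 w^{2}$)
$Z{\left(V,n \right)} = \frac{6 + V}{2 n}$
$h = 2823210$ ($h = \left(-759 - 20 \left(-18\right)^{2}\right) \left(-137 - 253\right) = \left(-759 - 6480\right) \left(-390\right) = \left(-7239\right) \left(-390\right) = 2823210$)
$h Z{\left(5,7 \right)} = 2823210 \frac{6 + 5}{2 \cdot 7} = 2823210 \cdot \frac{1}{2} \cdot \frac{1}{7} \cdot 11 = 2823210 \cdot \frac{11}{14} = \frac{15527655}{7}$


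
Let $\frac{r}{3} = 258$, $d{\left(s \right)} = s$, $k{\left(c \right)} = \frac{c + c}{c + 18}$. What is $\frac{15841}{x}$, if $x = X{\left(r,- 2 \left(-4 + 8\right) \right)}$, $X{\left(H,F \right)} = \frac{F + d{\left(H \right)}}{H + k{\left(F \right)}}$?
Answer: $\frac{30588971}{1915} \approx 15973.0$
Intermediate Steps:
$k{\left(c \right)} = \frac{2 c}{18 + c}$
$r = 774$ ($r = 3 \cdot 258 = 774$)
$X{\left(H,F \right)} = \frac{F + H}{H + \frac{2 F}{18 + F}}$
$x = \frac{1915}{1931}$ ($x = \frac{\left(18 - 2 \left(-4 + 8\right)\right) \left(- 2 \left(-4 + 8\right) + 774\right)}{2 \left(- 2 \left(-4 + 8\right)\right) + 774 \left(18 - 2 \left(-4 + 8\right)\right)} = \frac{\left(18 - 8\right) \left(\left(-2\right) 4 + 774\right)}{2 \left(\left(-2\right) 4\right) + 774 \left(18 - 8\right)} = \frac{\left(18 - 8\right) \left(-8 + 774\right)}{2 \left(-8\right) + 774 \left(18 - 8\right)} = \frac{1}{-16 + 774 \cdot 10} \cdot 10 \cdot 766 = \frac{1}{-16 + 7740} \cdot 10 \cdot 766 = \frac{1}{7724} \cdot 10 \cdot 766 = \frac{1915}{1931} \approx 0.99171$)
$\frac{15841}{x} = \frac{15841}{\frac{1915}{1931}} = 15841 \cdot \frac{1931}{1915} = \frac{30588971}{1915}$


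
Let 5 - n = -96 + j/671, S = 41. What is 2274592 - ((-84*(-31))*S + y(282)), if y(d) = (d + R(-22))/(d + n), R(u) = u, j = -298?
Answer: 557762459488/257291 ≈ 2.1678e+6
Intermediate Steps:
n = 68069/671 (n = 5 - (-96 - 298/671) = 5 - 1*(-64714/671) = 5 + 64714/671 = 68069/671 ≈ 101.44)
y(d) = (-22 + d)/(68069/671 + d) (y(d) = (d - 22)/(d + 68069/671) = (-22 + d)/(68069/671 + d))
2274592 - ((-84*(-31))*S + y(282)) = 2274592 - (-84*(-31)*41 + 671*(-22 + 282)/(68069 + 671*282)) = 2274592 - (2604*41 + 671*260/(68069 + 189222)) = 2274592 - (106764 + 671*260/257291) = 2274592 - (106764 + 671*(1/257291)*260) = 2274592 - (106764 + 174460/257291) = 2274592 - 1*27469590784/257291 = 2274592 - 27469590784/257291 = 557762459488/257291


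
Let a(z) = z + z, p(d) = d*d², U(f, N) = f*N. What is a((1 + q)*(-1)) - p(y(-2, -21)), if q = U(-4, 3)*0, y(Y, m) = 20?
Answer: -8002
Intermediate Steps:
U(f, N) = N*f
q = 0 (q = (3*(-4))*0 = -12*0 = 0)
p(d) = d³
a(z) = 2*z
a((1 + q)*(-1)) - p(y(-2, -21)) = 2*((1 + 0)*(-1)) - 1*20³ = 2*(1*(-1)) - 1*8000 = 2*(-1) - 8000 = -2 - 8000 = -8002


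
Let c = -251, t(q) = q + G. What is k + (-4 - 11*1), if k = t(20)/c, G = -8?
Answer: -3777/251 ≈ -15.048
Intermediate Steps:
t(q) = -8 + q (t(q) = q - 8 = -8 + q)
k = -12/251 (k = (-8 + 20)/(-251) = 12*(-1/251) = -12/251 ≈ -0.047809)
k + (-4 - 11*1) = -12/251 + (-4 - 11*1) = -12/251 + (-4 - 11) = -12/251 - 15 = -3777/251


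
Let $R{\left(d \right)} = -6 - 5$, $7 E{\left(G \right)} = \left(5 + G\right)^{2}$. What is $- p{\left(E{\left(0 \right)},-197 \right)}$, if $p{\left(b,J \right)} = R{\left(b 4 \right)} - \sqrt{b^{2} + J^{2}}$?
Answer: $11 + \frac{\sqrt{1902266}}{7} \approx 208.03$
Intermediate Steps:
$E{\left(G \right)} = \frac{\left(5 + G\right)^{2}}{7}$
$R{\left(d \right)} = -11$ ($R{\left(d \right)} = -6 - 5 = -11$)
$p{\left(b,J \right)} = -11 - \sqrt{J^{2} + b^{2}}$ ($p{\left(b,J \right)} = -11 - \sqrt{b^{2} + J^{2}} = -11 - \sqrt{J^{2} + b^{2}}$)
$- p{\left(E{\left(0 \right)},-197 \right)} = - (-11 - \sqrt{\left(-197\right)^{2} + \left(\frac{\left(5 + 0\right)^{2}}{7}\right)^{2}}) = - (-11 - \sqrt{38809 + \left(\frac{5^{2}}{7}\right)^{2}}) = - (-11 - \sqrt{38809 + \left(\frac{1}{7} \cdot 25\right)^{2}}) = - (-11 - \sqrt{38809 + \left(\frac{25}{7}\right)^{2}}) = - (-11 - \sqrt{38809 + \frac{625}{49}}) = - (-11 - \sqrt{\frac{1902266}{49}}) = - (-11 - \frac{\sqrt{1902266}}{7}) = 11 + \frac{\sqrt{1902266}}{7}$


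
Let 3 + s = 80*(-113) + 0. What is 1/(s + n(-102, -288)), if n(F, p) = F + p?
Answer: -1/9433 ≈ -0.00010601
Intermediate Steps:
s = -9043 (s = -3 + (80*(-113) + 0) = -3 + (-9040 + 0) = -3 - 9040 = -9043)
1/(s + n(-102, -288)) = 1/(-9043 + (-102 - 288)) = 1/(-9043 - 390) = 1/(-9433) = -1/9433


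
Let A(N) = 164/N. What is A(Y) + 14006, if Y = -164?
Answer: 14005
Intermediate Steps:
A(Y) + 14006 = 164/(-164) + 14006 = 164*(-1/164) + 14006 = -1 + 14006 = 14005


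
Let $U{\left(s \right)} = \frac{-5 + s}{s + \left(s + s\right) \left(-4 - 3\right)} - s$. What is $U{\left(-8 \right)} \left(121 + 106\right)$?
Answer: $\frac{14301}{8} \approx 1787.6$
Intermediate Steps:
$U{\left(s \right)} = - s - \frac{-5 + s}{13 s}$ ($U{\left(s \right)} = \frac{-5 + s}{s + 2 s \left(-7\right)} - s = \frac{-5 + s}{s - 14 s} - s = \frac{-5 + s}{\left(-13\right) s} - s = \left(-5 + s\right) \left(- \frac{1}{13 s}\right) - s = - \frac{-5 + s}{13 s} - s = - s - \frac{-5 + s}{13 s}$)
$U{\left(-8 \right)} \left(121 + 106\right) = \left(- \frac{1}{13} - -8 + \frac{5}{13 \left(-8\right)}\right) \left(121 + 106\right) = \left(- \frac{1}{13} + 8 + \frac{5}{13} \left(- \frac{1}{8}\right)\right) 227 = \left(- \frac{1}{13} + 8 - \frac{5}{104}\right) 227 = \frac{63}{8} \cdot 227 = \frac{14301}{8}$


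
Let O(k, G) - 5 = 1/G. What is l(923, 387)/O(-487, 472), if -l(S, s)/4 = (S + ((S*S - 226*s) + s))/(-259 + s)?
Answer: -15060281/3148 ≈ -4784.1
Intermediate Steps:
O(k, G) = 5 + 1/G
l(S, s) = -4*(S + S² - 225*s)/(-259 + s) (l(S, s) = -4*(S + ((S*S - 226*s) + s))/(-259 + s) = -4*(S + ((S² - 226*s) + s))/(-259 + s) = -4*(S + (S² - 225*s))/(-259 + s) = -4*(S + S² - 225*s)/(-259 + s))
l(923, 387)/O(-487, 472) = (4*(-1*923 - 1*923² + 225*387)/(-259 + 387))/(5 + 1/472) = (4*(-923 - 1*851929 + 87075)/128)/(5 + 1/472) = (4*(1/128)*(-923 - 851929 + 87075))/(2361/472) = (4*(1/128)*(-765777))*(472/2361) = -765777/32*472/2361 = -15060281/3148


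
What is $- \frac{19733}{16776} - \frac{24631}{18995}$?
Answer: $- \frac{788037991}{318660120} \approx -2.473$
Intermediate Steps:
$- \frac{19733}{16776} - \frac{24631}{18995} = - \frac{788037991}{318660120}$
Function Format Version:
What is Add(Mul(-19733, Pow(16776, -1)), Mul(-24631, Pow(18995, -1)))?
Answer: Rational(-788037991, 318660120) ≈ -2.4730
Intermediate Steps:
Add(Mul(-19733, Pow(16776, -1)), Mul(-24631, Pow(18995, -1))) = Add(Mul(-19733, Rational(1, 16776)), Mul(-24631, Rational(1, 18995))) = Add(Rational(-19733, 16776), Rational(-24631, 18995)) = Rational(-788037991, 318660120)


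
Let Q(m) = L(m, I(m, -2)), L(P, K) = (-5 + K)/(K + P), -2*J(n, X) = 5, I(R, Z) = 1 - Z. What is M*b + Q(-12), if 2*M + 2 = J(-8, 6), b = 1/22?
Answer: 95/792 ≈ 0.11995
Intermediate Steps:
b = 1/22 ≈ 0.045455
J(n, X) = -5/2 (J(n, X) = -½*5 = -5/2)
M = -9/4 (M = -1 + (½)*(-5/2) = -1 - 5/4 = -9/4 ≈ -2.2500)
L(P, K) = (-5 + K)/(K + P)
Q(m) = -2/(3 + m) (Q(m) = (-5 + (1 - 1*(-2)))/((1 - 1*(-2)) + m) = (-5 + (1 + 2))/((1 + 2) + m) = (-5 + 3)/(3 + m) = -2/(3 + m))
M*b + Q(-12) = -9/4*1/22 - 2/(3 - 12) = -9/88 - 2/(-9) = -9/88 - 2*(-⅑) = -9/88 + 2/9 = 95/792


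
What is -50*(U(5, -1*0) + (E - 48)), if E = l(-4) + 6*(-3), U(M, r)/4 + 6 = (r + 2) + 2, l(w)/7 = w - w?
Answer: 3700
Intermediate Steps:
l(w) = 0 (l(w) = 7*(w - w) = 7*0 = 0)
U(M, r) = -8 + 4*r (U(M, r) = -24 + 4*((r + 2) + 2) = -24 + 4*((2 + r) + 2) = -24 + 4*(4 + r) = -24 + (16 + 4*r) = -8 + 4*r)
E = -18 (E = 0 + 6*(-3) = 0 - 18 = -18)
-50*(U(5, -1*0) + (E - 48)) = -50*((-8 + 4*(-1*0)) + (-18 - 48)) = -50*((-8 + 4*0) - 66) = -50*((-8 + 0) - 66) = -50*(-8 - 66) = -50*(-74) = 3700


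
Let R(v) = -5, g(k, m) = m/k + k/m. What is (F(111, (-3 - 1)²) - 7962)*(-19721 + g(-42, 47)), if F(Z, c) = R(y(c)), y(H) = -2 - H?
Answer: 310181019509/1974 ≈ 1.5713e+8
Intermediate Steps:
g(k, m) = k/m + m/k
F(Z, c) = -5
(F(111, (-3 - 1)²) - 7962)*(-19721 + g(-42, 47)) = (-5 - 7962)*(-19721 + (-42/47 + 47/(-42))) = -7967*(-19721 + (-42*1/47 + 47*(-1/42))) = -7967*(-19721 + (-42/47 - 47/42)) = -7967*(-19721 - 3973/1974) = -7967*(-38933227/1974) = 310181019509/1974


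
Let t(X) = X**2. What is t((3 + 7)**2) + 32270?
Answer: 42270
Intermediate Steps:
t((3 + 7)**2) + 32270 = ((3 + 7)**2)**2 + 32270 = (10**2)**2 + 32270 = 100**2 + 32270 = 10000 + 32270 = 42270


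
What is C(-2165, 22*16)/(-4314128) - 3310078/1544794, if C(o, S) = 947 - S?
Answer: -1020072809601/476031360688 ≈ -2.1429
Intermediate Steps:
C(-2165, 22*16)/(-4314128) - 3310078/1544794 = (947 - 22*16)/(-4314128) - 3310078/1544794 = (947 - 1*352)*(-1/4314128) - 3310078*1/1544794 = (947 - 352)*(-1/4314128) - 1655039/772397 = 595*(-1/4314128) - 1655039/772397 = -85/616304 - 1655039/772397 = -1020072809601/476031360688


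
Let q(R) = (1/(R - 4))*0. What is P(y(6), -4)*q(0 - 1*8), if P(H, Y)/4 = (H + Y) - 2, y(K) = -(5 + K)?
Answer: 0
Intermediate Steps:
y(K) = -5 - K
P(H, Y) = -8 + 4*H + 4*Y (P(H, Y) = 4*((H + Y) - 2) = 4*(-2 + H + Y) = -8 + 4*H + 4*Y)
q(R) = 0 (q(R) = (1/(-4 + R))*0 = 0/(-4 + R) = 0)
P(y(6), -4)*q(0 - 1*8) = (-8 + 4*(-5 - 1*6) + 4*(-4))*0 = (-8 + 4*(-5 - 6) - 16)*0 = (-8 + 4*(-11) - 16)*0 = (-8 - 44 - 16)*0 = -68*0 = 0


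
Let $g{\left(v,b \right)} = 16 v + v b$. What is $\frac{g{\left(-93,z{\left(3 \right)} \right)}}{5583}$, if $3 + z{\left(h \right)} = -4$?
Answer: $- \frac{279}{1861} \approx -0.14992$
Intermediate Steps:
$z{\left(h \right)} = -7$ ($z{\left(h \right)} = -3 - 4 = -7$)
$g{\left(v,b \right)} = 16 v + b v$
$\frac{g{\left(-93,z{\left(3 \right)} \right)}}{5583} = \frac{\left(-93\right) \left(16 - 7\right)}{5583} = \left(-93\right) 9 \cdot \frac{1}{5583} = \left(-837\right) \frac{1}{5583} = - \frac{279}{1861}$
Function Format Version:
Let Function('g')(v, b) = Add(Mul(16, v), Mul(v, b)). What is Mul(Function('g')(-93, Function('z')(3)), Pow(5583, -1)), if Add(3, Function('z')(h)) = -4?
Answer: Rational(-279, 1861) ≈ -0.14992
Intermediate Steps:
Function('z')(h) = -7 (Function('z')(h) = Add(-3, -4) = -7)
Function('g')(v, b) = Add(Mul(16, v), Mul(b, v))
Mul(Function('g')(-93, Function('z')(3)), Pow(5583, -1)) = Mul(Mul(-93, Add(16, -7)), Pow(5583, -1)) = Mul(Mul(-93, 9), Rational(1, 5583)) = Mul(-837, Rational(1, 5583)) = Rational(-279, 1861)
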